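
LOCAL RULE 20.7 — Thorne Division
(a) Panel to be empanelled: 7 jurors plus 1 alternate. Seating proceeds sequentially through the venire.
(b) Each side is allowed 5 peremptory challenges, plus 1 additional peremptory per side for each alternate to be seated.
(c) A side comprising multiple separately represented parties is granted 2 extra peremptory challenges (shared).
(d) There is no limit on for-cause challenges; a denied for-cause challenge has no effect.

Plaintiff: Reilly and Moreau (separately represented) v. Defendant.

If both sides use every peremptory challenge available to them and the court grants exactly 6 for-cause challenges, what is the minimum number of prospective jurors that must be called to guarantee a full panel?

28

Seats to fill: 7 + 1 alternates = 8.
Peremptories — Plaintiff: 5 + 1×1 + 2 = 8; Defendant: 5 + 1×1 = 6; total 14.
For-cause removals: 6.
Minimum venire: 8 + 14 + 6 = 28.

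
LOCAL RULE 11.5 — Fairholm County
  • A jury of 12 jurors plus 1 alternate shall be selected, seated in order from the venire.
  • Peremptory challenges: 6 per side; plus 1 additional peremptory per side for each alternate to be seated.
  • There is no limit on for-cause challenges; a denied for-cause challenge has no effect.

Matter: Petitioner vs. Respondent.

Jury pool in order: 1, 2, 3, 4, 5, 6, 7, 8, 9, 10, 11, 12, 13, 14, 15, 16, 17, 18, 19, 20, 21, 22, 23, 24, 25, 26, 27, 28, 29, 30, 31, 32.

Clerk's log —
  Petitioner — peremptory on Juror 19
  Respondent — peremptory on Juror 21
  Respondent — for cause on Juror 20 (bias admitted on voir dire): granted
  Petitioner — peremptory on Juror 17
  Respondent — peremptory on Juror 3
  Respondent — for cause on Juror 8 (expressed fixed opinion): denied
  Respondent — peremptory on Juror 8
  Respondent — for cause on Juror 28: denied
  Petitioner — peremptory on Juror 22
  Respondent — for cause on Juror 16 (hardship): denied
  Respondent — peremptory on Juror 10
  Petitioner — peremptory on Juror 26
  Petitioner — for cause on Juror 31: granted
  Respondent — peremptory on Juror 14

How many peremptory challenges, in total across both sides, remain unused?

Petitioner allotment: 6 base + 1 × 1 alternate = 7. Respondent allotment: 6 base + 1 × 1 alternate = 7.
Petitioner peremptories used: #19, #17, #22, #26 — 4 (the for-cause on #31 doesn't count).
Respondent peremptories used: #21, #3, #8, #10, #14 — 5 (for-cause on #20, #8, #28, #16 don't count).
Remaining: (7 − 4) + (7 − 5) = 5.

5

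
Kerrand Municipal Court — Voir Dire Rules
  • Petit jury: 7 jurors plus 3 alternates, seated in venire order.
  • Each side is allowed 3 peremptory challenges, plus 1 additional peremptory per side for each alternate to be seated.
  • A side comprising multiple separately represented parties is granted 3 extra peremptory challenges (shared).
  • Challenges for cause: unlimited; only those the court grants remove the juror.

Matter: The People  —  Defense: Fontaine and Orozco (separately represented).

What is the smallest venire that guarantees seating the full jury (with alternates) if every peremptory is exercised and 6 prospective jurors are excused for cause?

Seats to fill: 7 + 3 alternates = 10.
Peremptories — The People: 3 + 1×3 = 6; Defense: 3 + 1×3 + 3 = 9; total 15.
For-cause removals: 6.
Minimum venire: 10 + 15 + 6 = 31.

31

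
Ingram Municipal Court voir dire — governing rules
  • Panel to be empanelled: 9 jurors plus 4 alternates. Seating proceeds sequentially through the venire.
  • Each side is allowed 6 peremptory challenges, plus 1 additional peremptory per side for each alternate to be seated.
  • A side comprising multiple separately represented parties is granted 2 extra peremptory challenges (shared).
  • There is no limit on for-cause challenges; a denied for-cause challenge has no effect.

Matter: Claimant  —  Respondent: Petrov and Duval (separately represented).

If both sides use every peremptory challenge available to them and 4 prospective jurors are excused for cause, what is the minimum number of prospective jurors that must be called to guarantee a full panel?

39

Seats to fill: 9 + 4 alternates = 13.
Peremptories — Claimant: 6 + 1×4 = 10; Respondent: 6 + 1×4 + 2 = 12; total 22.
For-cause removals: 4.
Minimum venire: 13 + 22 + 4 = 39.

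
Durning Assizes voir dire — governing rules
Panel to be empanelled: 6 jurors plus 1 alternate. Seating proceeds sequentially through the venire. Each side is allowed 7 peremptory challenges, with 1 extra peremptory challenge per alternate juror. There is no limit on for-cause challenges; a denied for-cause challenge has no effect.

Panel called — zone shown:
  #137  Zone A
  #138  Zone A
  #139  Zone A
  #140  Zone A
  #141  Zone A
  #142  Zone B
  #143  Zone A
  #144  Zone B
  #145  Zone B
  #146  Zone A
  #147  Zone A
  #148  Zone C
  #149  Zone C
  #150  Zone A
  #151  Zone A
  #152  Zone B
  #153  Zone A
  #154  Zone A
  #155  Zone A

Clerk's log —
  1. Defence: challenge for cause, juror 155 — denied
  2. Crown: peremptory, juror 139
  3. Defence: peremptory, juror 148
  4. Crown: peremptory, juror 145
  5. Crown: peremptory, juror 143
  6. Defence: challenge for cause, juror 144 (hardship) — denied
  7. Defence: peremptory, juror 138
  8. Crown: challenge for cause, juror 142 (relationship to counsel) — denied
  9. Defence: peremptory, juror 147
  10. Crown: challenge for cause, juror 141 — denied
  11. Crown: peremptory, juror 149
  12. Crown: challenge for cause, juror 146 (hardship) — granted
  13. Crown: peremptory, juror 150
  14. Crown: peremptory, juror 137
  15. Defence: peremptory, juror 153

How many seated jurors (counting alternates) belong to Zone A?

4

Removed: #137, #138, #139, #143, #145, #146, #147, #148, #149, #150, #153.
Seated (7 incl. alternates): #140, #141, #142, #144, #151, #152, #154.
Of those, in Zone A: #140, #141, #151, #154 → 4.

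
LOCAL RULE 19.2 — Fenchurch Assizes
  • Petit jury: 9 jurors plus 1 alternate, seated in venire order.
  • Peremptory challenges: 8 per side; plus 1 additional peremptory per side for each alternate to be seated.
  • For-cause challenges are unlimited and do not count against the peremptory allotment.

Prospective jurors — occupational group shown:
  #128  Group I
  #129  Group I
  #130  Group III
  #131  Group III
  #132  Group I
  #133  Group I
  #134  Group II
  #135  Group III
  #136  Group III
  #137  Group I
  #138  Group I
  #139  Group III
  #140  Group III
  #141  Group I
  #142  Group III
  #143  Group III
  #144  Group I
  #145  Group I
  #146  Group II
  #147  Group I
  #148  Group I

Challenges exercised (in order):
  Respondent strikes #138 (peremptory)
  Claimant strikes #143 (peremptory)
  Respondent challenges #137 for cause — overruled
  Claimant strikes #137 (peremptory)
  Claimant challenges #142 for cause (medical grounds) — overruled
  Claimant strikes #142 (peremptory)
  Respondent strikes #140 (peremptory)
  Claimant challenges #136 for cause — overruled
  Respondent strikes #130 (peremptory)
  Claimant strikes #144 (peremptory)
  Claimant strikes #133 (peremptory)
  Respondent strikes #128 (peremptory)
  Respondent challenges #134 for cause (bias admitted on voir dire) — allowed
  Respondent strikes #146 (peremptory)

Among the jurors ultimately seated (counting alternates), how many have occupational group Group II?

0

Removed: #128, #130, #133, #134, #137, #138, #140, #142, #143, #144, #146.
Seated (10 incl. alternates): #129, #131, #132, #135, #136, #139, #141, #145, #147, #148.
None of those are in Group II → 0.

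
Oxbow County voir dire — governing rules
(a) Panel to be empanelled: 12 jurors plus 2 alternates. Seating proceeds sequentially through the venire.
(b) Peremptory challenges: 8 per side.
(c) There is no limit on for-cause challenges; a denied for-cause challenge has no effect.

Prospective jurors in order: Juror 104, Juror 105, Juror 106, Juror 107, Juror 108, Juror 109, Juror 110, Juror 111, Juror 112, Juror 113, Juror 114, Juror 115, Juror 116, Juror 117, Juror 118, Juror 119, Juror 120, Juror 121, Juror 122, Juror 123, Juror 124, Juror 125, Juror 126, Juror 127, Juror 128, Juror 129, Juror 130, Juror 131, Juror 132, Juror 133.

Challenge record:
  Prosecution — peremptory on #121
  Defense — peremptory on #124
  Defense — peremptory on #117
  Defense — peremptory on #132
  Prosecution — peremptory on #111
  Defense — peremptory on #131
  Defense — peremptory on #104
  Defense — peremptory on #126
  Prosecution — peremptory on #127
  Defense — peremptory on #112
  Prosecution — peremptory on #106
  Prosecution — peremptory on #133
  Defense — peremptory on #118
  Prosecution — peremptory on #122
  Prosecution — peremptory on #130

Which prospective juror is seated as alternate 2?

128

Removed: #104, #106, #111, #112, #117, #118, #121, #122, #124, #126, #127, #130, #131, #132, #133.
Filling seats in venire order through position 14: #105, #107, #108, #109, #110, #113, #114, #115, #116, #119, #120, #123, #125, #128.
So alternate 2 is #128.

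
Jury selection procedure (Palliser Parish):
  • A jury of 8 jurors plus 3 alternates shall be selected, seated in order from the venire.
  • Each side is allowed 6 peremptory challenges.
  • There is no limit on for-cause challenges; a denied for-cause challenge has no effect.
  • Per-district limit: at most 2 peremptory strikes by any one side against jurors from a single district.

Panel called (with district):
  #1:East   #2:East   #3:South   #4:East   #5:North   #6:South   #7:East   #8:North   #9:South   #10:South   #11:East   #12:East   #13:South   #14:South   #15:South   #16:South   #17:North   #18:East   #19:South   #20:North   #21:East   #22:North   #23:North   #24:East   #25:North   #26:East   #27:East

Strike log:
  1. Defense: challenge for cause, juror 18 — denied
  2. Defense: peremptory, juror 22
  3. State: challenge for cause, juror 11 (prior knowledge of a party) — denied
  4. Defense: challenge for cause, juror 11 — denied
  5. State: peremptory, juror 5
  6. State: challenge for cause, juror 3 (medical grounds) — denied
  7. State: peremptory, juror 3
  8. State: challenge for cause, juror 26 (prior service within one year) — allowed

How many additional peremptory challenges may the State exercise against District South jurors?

1

State peremptories so far: #5, #3 — 2 of 6 used, 4 left overall.
Against District South: #3 — 1 used; per-district cap 2 leaves 1.
Binding limit: min(4, 1) = 1.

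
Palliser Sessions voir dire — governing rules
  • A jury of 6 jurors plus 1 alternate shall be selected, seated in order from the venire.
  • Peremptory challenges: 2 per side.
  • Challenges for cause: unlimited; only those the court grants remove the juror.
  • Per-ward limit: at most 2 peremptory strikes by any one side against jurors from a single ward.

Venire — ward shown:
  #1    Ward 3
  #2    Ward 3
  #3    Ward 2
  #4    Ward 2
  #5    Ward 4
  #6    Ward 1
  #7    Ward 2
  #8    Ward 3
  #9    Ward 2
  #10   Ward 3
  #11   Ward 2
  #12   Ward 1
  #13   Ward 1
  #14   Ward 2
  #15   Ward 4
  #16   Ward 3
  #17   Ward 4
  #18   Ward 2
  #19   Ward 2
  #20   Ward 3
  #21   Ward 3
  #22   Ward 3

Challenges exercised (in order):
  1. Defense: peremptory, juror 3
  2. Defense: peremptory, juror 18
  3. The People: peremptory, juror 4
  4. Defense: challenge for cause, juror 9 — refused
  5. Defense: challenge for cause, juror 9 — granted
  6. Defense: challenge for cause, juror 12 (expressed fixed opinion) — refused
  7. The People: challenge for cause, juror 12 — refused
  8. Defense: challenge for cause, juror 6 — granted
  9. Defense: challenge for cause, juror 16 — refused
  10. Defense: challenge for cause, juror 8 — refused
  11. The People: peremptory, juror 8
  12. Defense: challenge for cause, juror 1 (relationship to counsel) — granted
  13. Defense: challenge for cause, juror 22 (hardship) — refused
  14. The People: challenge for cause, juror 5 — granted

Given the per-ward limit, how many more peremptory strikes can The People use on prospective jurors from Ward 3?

The People peremptories so far: #4, #8 — 2 of 2 used, 0 left overall.
Against Ward 3: #8 — 1 used; per-ward cap 2 leaves 1.
Binding limit: min(0, 1) = 0.

0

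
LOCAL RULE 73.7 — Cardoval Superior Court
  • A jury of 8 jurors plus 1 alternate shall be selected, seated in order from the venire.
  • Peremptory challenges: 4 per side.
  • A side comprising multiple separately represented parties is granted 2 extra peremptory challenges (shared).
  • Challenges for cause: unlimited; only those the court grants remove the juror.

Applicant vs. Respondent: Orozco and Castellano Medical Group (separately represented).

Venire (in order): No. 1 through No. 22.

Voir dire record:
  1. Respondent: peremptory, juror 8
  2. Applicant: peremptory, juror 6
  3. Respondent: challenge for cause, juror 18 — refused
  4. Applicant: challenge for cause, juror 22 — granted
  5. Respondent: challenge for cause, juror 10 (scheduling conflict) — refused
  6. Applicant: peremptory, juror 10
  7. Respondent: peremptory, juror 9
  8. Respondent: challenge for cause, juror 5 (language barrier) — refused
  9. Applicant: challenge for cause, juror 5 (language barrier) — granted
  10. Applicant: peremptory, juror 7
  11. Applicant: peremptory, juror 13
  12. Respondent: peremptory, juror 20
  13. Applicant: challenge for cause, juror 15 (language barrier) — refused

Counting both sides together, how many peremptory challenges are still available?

Applicant allotment: 4. Respondent allotment: 4 base + 2 multi-party = 6.
Applicant peremptories used: #6, #10, #7, #13 — 4 (for-cause on #22, #5, #15 don't count).
Respondent peremptories used: #8, #9, #20 — 3 (for-cause on #18, #10, #5 don't count).
Remaining: (4 − 4) + (6 − 3) = 3.

3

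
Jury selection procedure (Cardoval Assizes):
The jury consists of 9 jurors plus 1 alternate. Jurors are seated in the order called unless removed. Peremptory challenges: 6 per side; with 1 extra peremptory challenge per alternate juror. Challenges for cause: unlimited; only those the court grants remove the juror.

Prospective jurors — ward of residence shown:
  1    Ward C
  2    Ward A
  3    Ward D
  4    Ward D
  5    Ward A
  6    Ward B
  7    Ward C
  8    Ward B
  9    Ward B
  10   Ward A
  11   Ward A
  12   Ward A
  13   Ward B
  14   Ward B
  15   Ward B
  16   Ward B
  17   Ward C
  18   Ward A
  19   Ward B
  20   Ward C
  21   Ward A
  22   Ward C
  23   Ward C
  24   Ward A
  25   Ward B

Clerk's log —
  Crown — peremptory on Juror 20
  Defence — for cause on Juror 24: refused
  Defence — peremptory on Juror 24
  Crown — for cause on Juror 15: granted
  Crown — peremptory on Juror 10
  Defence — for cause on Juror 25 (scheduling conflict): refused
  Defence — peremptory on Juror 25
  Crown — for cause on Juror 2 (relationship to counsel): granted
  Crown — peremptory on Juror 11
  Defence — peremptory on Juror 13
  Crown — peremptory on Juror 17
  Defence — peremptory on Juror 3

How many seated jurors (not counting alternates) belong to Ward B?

Removed: #2, #3, #10, #11, #13, #15, #17, #20, #24, #25.
Seated jurors 1–9: #1, #4, #5, #6, #7, #8, #9, #12, #14 (alternates #16 not counted).
Of those, in Ward B: #6, #8, #9, #14 → 4.

4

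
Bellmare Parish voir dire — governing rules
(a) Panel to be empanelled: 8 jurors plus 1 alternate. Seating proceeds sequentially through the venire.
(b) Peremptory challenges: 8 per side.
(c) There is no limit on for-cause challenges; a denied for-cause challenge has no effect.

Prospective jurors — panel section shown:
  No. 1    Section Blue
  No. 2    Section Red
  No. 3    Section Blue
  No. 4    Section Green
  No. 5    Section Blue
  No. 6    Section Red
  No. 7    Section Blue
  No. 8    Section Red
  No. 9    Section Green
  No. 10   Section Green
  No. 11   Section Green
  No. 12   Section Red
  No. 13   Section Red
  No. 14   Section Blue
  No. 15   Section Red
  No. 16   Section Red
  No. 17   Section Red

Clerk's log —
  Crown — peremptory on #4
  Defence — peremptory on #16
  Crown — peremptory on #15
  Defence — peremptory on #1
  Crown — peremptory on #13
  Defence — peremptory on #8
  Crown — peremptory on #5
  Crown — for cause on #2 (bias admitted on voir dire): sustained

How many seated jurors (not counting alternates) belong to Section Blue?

3

Removed: #1, #2, #4, #5, #8, #13, #15, #16.
Seated jurors 1–8: #3, #6, #7, #9, #10, #11, #12, #14 (alternates #17 not counted).
Of those, in Section Blue: #3, #7, #14 → 3.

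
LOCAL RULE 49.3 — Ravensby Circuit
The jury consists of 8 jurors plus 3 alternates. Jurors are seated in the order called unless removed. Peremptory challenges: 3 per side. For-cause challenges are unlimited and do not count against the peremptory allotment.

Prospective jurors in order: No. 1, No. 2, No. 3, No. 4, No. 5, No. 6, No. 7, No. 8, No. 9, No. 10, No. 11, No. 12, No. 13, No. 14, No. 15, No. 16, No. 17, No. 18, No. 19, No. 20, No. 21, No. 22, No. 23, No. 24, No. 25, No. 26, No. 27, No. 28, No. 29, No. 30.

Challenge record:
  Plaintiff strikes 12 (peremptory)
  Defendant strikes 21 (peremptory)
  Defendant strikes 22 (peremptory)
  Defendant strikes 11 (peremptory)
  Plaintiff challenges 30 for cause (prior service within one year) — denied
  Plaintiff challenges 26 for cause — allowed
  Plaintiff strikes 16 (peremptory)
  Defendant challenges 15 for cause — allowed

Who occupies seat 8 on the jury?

8

Removed: #11, #12, #15, #16, #21, #22, #26. (#30 stays — for-cause denied.)
Seating in order: seats 1–8 → #1, #2, #3, #4, #5, #6, #7, #8; alternates → #9, #10, #13.
So seat 8 is #8.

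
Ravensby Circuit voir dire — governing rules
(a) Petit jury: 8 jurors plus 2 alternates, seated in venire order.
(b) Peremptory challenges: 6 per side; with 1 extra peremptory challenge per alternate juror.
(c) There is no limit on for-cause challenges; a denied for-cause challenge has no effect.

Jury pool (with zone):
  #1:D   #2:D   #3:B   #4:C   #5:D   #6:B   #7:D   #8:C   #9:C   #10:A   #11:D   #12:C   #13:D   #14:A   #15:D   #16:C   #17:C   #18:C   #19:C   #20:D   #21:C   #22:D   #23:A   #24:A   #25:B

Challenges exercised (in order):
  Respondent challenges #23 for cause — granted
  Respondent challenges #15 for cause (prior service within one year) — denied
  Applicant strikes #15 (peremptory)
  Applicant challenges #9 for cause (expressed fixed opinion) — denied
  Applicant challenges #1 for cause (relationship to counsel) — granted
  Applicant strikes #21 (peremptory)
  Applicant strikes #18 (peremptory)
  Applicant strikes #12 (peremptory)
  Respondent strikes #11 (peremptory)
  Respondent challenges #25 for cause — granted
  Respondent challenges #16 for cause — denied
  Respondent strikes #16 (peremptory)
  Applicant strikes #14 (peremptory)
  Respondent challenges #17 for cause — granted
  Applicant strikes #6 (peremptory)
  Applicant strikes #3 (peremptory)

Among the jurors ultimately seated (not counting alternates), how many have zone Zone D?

4

Removed: #1, #3, #6, #11, #12, #14, #15, #16, #17, #18, #21, #23, #25.
Seated jurors 1–8: #2, #4, #5, #7, #8, #9, #10, #13 (alternates #19, #20 not counted).
Of those, in Zone D: #2, #5, #7, #13 → 4.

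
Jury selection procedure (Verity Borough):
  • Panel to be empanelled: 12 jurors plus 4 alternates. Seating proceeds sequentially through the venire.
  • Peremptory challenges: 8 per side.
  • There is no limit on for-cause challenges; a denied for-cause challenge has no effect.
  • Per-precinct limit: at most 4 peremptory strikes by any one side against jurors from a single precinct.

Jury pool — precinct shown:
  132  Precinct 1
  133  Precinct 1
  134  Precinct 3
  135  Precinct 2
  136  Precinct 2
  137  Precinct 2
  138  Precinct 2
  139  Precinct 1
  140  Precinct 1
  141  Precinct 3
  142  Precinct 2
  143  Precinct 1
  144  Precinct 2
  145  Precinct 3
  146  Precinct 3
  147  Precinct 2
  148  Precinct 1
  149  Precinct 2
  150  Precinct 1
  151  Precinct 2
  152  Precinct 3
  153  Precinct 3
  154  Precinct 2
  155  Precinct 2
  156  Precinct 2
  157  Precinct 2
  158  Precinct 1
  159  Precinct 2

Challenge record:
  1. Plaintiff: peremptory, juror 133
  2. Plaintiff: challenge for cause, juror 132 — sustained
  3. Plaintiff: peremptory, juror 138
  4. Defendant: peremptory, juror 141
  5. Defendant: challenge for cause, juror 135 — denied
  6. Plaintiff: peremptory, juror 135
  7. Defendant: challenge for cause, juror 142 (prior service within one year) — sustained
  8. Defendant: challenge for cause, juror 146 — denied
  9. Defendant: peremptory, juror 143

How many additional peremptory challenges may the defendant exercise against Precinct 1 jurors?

3

Defendant peremptories so far: #141, #143 — 2 of 8 used, 6 left overall.
Against Precinct 1: #143 — 1 used; per-precinct cap 4 leaves 3.
Binding limit: min(6, 3) = 3.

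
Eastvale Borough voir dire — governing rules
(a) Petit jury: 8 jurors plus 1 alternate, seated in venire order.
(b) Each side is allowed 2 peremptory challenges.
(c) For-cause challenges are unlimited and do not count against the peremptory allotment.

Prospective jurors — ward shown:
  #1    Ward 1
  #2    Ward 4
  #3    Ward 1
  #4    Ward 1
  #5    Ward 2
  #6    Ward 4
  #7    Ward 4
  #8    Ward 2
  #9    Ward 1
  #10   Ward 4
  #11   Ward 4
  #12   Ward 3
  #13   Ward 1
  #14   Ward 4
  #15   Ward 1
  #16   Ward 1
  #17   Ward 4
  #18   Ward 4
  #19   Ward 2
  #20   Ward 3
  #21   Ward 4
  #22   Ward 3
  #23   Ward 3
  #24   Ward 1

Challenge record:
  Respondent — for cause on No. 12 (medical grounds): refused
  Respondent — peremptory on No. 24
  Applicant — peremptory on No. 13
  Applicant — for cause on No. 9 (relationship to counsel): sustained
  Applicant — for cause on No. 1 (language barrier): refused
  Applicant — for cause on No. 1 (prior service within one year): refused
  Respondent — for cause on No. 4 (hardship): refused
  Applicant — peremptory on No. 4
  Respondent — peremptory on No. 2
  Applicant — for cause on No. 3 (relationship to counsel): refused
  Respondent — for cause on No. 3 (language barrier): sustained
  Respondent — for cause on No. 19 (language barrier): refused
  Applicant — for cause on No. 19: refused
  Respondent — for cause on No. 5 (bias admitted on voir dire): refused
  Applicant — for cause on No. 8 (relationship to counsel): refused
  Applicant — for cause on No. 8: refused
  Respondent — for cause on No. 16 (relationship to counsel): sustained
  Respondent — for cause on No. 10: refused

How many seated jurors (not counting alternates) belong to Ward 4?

Removed: #2, #3, #4, #9, #13, #16, #24.
Seated jurors 1–8: #1, #5, #6, #7, #8, #10, #11, #12 (alternates #14 not counted).
Of those, in Ward 4: #6, #7, #10, #11 → 4.

4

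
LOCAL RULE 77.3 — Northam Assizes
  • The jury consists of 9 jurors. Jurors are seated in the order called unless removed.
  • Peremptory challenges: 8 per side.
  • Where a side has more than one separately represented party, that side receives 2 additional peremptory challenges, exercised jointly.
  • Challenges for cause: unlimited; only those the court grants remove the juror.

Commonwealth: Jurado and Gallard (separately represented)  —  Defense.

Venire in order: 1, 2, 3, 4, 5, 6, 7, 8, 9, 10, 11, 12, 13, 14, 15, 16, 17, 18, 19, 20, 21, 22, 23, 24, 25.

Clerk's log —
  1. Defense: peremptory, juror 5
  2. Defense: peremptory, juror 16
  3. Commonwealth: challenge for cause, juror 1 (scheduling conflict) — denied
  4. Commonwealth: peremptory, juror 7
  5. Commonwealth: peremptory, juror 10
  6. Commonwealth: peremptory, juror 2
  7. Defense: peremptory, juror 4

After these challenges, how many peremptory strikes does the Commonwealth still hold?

7

Commonwealth allotment: 8 base + 2 multi-party = 10.
Commonwealth peremptories used: #7, #10, #2 — 3 (the for-cause on #1 doesn't count).
Remaining: 10 − 3 = 7.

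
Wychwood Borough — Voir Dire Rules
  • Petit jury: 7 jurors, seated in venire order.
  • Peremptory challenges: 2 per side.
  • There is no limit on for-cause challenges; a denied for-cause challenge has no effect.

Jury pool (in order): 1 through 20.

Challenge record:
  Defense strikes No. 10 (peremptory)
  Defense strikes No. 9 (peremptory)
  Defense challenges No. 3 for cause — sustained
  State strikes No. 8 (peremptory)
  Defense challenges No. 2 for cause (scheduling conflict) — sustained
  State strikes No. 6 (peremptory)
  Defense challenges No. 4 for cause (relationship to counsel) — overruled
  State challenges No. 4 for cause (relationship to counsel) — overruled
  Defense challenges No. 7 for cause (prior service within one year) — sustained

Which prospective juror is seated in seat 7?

Removed: #2, #3, #6, #7, #8, #9, #10. (#4 stays — for-cause denied.)
Filling seats in venire order through position 7: #1, #4, #5, #11, #12, #13, #14.
So seat 7 is #14.

14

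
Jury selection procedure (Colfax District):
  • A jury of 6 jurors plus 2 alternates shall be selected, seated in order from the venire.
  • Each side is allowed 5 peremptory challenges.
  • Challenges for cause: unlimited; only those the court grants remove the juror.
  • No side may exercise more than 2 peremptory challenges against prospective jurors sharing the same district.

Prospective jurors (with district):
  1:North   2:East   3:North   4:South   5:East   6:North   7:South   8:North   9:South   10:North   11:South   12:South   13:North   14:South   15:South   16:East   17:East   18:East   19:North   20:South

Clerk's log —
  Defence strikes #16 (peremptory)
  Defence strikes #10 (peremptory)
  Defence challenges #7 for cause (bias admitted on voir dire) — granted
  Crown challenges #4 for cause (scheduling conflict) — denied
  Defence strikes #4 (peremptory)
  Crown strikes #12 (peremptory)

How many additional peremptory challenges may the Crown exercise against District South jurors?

1

Crown peremptories so far: #12 — 1 of 5 used, 4 left overall.
Against District South: #12 — 1 used; per-district cap 2 leaves 1.
Binding limit: min(4, 1) = 1.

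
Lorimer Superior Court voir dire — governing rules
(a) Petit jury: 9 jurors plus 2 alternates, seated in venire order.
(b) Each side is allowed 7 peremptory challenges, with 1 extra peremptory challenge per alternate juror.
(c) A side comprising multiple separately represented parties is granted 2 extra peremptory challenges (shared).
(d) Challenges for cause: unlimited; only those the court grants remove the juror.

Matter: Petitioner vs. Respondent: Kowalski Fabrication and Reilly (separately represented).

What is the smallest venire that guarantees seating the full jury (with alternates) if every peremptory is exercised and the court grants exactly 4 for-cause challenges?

35

Seats to fill: 9 + 2 alternates = 11.
Peremptories — Petitioner: 7 + 1×2 = 9; Respondent: 7 + 1×2 + 2 = 11; total 20.
For-cause removals: 4.
Minimum venire: 11 + 20 + 4 = 35.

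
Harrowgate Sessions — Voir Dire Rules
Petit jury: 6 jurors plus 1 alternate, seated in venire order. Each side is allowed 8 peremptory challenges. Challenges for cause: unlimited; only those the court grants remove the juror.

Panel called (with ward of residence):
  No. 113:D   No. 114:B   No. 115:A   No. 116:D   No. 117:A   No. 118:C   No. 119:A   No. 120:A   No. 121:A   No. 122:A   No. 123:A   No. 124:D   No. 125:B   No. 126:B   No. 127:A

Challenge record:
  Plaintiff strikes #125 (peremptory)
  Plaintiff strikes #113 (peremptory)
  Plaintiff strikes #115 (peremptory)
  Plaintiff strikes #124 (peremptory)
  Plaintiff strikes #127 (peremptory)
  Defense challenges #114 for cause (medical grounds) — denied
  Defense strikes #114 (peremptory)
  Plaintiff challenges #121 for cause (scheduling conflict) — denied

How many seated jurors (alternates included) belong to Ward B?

0

Removed: #113, #114, #115, #124, #125, #127.
Seated (7 incl. alternates): #116, #117, #118, #119, #120, #121, #122.
None of those are in Ward B → 0.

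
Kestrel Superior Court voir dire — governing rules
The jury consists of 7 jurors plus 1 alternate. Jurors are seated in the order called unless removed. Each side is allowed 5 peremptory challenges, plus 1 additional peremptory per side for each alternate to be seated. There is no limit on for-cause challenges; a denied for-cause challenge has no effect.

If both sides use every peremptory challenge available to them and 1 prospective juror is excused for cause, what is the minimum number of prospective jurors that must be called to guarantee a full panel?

Seats to fill: 7 + 1 alternates = 8.
Peremptories: 5 + 1×1 = 6 per side × 2 sides = 12.
For-cause removals: 1.
Minimum venire: 8 + 12 + 1 = 21.

21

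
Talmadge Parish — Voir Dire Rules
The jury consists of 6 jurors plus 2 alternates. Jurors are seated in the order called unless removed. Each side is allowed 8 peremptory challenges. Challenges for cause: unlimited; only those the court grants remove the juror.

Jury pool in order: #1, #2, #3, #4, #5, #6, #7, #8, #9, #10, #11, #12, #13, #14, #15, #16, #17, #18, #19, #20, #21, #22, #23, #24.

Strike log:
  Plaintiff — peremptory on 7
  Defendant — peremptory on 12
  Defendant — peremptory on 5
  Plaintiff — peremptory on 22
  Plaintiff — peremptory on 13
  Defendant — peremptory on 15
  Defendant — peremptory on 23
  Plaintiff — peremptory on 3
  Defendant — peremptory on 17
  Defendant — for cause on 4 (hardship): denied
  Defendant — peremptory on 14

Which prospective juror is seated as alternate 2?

Removed: #3, #5, #7, #12, #13, #14, #15, #17, #22, #23. (#4 stays — for-cause denied.)
Seating in order: seats 1–6 → #1, #2, #4, #6, #8, #9; alternates → #10, #11.
So alternate 2 is #11.

11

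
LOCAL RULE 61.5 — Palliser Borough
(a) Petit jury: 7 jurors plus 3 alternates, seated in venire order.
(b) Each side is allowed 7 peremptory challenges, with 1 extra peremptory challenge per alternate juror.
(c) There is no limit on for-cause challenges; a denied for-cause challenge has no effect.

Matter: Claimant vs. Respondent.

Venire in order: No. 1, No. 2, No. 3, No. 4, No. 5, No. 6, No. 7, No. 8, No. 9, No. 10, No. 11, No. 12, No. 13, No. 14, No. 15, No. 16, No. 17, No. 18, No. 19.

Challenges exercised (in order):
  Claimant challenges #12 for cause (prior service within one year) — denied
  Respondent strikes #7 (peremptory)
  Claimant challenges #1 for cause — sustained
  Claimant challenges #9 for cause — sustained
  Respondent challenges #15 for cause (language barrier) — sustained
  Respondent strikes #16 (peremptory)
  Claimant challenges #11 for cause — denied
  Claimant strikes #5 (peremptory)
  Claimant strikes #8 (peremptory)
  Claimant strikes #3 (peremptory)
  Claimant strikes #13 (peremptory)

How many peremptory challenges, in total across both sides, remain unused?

14

Claimant allotment: 7 base + 1 × 3 alternates = 10. Respondent allotment: 7 base + 1 × 3 alternates = 10.
Claimant peremptories used: #5, #8, #3, #13 — 4 (for-cause on #12, #1, #9, #11 don't count).
Respondent peremptories used: #7, #16 — 2 (the for-cause on #15 doesn't count).
Remaining: (10 − 4) + (10 − 2) = 14.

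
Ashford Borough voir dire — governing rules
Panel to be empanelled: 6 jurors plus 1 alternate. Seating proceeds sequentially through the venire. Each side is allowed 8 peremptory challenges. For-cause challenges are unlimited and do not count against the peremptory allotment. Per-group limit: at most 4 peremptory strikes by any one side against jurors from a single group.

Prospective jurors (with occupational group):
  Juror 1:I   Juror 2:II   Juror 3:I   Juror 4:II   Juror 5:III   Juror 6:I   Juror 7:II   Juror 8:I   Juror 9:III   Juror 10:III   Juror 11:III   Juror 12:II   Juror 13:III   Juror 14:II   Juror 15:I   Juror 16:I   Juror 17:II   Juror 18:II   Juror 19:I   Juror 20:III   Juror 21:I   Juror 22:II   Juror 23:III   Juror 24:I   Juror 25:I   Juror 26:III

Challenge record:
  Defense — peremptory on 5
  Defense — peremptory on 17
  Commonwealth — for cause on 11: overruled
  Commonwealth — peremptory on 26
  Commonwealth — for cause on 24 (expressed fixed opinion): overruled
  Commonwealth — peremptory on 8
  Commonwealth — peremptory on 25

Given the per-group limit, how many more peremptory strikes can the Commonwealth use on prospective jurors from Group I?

2

Commonwealth peremptories so far: #26, #8, #25 — 3 of 8 used, 5 left overall.
Against Group I: #8, #25 — 2 used; per-group cap 4 leaves 2.
Binding limit: min(5, 2) = 2.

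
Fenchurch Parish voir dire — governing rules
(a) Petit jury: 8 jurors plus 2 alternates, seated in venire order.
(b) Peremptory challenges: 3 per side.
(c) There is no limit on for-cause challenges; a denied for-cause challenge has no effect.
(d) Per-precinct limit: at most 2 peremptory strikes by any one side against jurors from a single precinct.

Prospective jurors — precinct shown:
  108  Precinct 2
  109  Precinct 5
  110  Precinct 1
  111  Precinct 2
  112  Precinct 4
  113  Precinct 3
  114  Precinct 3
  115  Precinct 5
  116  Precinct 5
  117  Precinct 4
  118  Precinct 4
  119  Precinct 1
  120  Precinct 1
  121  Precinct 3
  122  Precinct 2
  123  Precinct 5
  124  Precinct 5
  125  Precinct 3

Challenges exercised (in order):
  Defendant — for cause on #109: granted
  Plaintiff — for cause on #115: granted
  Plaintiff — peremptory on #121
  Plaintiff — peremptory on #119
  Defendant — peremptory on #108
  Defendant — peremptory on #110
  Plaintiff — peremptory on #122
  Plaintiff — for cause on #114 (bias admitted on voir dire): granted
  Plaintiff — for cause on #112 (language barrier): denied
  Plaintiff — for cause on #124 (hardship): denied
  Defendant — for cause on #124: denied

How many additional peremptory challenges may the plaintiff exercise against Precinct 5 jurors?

Plaintiff peremptories so far: #121, #119, #122 — 3 of 3 used, 0 left overall.
Against Precinct 5: none yet — per-precinct cap 2 leaves 2.
Binding limit: min(0, 2) = 0.

0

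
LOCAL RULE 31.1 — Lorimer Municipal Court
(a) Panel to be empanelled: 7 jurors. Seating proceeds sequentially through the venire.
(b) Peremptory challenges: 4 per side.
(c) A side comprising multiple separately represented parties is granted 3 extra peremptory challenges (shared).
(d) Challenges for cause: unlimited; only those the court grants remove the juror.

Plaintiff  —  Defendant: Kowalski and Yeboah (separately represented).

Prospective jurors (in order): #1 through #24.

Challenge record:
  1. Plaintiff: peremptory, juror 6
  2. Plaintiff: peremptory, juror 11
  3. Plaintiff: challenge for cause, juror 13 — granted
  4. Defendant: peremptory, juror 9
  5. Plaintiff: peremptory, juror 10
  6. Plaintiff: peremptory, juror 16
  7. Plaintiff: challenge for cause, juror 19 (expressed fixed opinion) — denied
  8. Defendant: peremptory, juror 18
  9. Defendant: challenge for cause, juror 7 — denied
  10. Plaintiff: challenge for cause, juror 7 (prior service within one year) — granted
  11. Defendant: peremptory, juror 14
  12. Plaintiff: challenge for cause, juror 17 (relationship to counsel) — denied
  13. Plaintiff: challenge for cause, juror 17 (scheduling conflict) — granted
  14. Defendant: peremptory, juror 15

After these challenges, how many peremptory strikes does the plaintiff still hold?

0

Plaintiff allotment: 4.
Plaintiff peremptories used: #6, #11, #10, #16 — 4 (for-cause on #13, #19, #7, #17, #17 don't count).
Remaining: 4 − 4 = 0.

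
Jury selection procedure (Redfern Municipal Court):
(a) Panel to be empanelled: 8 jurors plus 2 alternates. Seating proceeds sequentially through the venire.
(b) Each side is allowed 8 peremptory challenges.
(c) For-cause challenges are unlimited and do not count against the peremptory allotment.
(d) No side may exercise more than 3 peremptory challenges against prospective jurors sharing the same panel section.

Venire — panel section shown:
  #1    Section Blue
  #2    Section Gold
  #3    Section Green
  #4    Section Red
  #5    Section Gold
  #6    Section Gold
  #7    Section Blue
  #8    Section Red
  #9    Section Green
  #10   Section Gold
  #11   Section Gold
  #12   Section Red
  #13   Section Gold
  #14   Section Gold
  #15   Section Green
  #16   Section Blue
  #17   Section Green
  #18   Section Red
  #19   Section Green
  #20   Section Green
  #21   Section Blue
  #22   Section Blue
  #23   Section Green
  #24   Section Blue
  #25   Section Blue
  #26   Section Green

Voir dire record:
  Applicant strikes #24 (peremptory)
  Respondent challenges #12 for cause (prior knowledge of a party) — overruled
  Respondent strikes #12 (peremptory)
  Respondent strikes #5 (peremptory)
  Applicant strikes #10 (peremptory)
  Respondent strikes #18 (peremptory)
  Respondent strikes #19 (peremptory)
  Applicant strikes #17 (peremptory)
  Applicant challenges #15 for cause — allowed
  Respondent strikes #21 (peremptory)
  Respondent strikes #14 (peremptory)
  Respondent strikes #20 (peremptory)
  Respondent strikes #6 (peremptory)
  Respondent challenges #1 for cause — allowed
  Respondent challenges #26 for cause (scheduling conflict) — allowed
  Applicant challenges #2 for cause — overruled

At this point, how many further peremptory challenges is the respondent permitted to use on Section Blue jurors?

Respondent peremptories so far: #12, #5, #18, #19, #21, #14, #20, #6 — 8 of 8 used, 0 left overall.
Against Section Blue: #21 — 1 used; per-section cap 3 leaves 2.
Binding limit: min(0, 2) = 0.

0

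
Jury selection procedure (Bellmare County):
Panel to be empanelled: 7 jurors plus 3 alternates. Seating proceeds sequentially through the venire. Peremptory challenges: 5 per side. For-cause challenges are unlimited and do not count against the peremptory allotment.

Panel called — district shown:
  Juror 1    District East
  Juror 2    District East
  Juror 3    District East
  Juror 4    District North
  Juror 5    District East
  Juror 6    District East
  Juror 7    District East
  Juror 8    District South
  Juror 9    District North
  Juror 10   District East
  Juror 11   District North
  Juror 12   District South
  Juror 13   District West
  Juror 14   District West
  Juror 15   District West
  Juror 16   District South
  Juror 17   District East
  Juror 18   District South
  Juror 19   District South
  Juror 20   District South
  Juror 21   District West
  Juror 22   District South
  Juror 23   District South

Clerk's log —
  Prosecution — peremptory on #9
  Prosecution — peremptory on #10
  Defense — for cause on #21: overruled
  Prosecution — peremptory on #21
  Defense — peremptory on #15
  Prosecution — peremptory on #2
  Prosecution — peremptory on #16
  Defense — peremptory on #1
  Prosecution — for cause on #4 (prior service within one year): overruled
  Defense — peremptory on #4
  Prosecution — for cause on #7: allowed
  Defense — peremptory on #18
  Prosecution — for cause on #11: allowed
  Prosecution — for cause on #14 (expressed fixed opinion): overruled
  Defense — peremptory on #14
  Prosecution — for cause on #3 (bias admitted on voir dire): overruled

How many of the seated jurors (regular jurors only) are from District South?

Removed: #1, #2, #4, #7, #9, #10, #11, #14, #15, #16, #18, #21.
Seated jurors 1–7: #3, #5, #6, #8, #12, #13, #17 (alternates #19, #20, #22 not counted).
Of those, in District South: #8, #12 → 2.

2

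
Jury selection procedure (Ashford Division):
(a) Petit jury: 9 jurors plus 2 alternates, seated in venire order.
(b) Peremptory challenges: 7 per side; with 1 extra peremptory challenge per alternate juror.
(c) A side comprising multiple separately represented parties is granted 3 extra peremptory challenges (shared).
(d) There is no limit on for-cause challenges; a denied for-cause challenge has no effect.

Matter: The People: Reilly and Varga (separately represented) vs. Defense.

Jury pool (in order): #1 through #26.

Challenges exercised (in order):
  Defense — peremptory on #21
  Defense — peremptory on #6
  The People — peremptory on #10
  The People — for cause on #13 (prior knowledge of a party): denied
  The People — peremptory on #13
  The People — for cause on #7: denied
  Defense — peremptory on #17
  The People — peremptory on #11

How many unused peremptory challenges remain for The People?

The People allotment: 7 base + 1 × 2 alternates + 3 multi-party = 12.
The People peremptories used: #10, #13, #11 — 3 (for-cause on #13, #7 don't count).
Remaining: 12 − 3 = 9.

9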